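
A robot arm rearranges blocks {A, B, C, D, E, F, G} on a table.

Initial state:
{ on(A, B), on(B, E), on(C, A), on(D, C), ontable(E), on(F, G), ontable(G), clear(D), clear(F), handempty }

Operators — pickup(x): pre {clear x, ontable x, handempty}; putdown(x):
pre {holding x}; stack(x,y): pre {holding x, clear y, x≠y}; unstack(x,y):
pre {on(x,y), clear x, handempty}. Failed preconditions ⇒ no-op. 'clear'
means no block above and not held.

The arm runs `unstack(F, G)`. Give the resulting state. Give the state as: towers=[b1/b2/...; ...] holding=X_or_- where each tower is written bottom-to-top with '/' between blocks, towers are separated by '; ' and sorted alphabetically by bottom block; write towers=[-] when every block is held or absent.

towers=[E/B/A/C/D; G] holding=F

before: towers=[E/B/A/C/D; G/F] holding=-
pre[unstack(F, G)]: on(F,G) ok, clear(F) ok, handempty ok
all met → apply unstack(F, G)
after:  towers=[E/B/A/C/D; G] holding=F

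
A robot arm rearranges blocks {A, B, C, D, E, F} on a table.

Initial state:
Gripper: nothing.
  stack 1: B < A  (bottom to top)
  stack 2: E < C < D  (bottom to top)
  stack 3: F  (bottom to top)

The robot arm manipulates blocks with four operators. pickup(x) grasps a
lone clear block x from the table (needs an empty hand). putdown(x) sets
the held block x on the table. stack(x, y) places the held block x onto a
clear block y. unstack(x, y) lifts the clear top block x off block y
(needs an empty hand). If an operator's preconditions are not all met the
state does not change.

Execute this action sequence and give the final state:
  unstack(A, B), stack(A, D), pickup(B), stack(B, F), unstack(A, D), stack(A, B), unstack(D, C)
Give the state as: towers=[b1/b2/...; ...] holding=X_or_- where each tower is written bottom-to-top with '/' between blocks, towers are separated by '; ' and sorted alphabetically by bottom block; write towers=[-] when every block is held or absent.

step 1 (unstack(A, B)): towers=[B; E/C/D; F] holding=A
step 2 (stack(A, D)): towers=[B; E/C/D/A; F] holding=-
step 3 (pickup(B)): towers=[E/C/D/A; F] holding=B
step 4 (stack(B, F)): towers=[E/C/D/A; F/B] holding=-
step 5 (unstack(A, D)): towers=[E/C/D; F/B] holding=A
step 6 (stack(A, B)): towers=[E/C/D; F/B/A] holding=-
step 7 (unstack(D, C)): towers=[E/C; F/B/A] holding=D

towers=[E/C; F/B/A] holding=D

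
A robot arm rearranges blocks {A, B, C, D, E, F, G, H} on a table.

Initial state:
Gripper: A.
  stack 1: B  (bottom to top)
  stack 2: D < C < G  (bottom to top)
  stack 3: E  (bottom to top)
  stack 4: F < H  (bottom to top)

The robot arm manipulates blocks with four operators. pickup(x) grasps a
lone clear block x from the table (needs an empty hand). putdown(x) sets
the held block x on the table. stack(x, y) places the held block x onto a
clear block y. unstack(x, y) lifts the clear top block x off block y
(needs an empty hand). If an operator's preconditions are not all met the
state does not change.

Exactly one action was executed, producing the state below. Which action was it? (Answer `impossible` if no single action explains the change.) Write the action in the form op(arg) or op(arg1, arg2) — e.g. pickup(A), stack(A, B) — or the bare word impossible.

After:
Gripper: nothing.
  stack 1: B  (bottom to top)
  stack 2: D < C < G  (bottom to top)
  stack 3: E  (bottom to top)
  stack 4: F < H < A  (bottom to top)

stack(A, H)

target: towers=[B; D/C/G; E; F/H/A] holding=-
        putdown(A) → towers=[A; B; D/C/G; E; F/H] holding=-
       stack(A, G) → towers=[B; D/C/G/A; E; F/H] holding=-
       stack(A, E) → towers=[B; D/C/G; E/A; F/H] holding=-
       stack(A, H) → towers=[B; D/C/G; E; F/H/A] holding=-  ← match
       stack(A, B) → towers=[B/A; D/C/G; E; F/H] holding=-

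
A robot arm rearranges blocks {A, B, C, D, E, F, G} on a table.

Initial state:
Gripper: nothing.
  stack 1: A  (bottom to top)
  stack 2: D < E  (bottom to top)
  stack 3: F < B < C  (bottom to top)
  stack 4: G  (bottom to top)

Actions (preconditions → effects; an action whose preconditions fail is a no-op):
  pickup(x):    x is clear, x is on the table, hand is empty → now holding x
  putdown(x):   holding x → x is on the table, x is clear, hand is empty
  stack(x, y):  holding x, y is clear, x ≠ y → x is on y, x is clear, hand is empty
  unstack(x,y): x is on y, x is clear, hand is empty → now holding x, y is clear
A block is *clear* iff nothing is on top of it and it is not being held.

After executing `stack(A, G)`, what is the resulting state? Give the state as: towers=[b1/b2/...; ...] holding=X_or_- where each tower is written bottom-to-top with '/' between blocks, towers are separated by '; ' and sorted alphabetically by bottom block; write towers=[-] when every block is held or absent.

towers=[A; D/E; F/B/C; G] holding=-

before: towers=[A; D/E; F/B/C; G] holding=-
pre[stack(A, G)]: holding(A) no, clear(G) yes, A≠G yes
holding(A) unmet → stack(A, G) is a no-op
after:  towers=[A; D/E; F/B/C; G] holding=-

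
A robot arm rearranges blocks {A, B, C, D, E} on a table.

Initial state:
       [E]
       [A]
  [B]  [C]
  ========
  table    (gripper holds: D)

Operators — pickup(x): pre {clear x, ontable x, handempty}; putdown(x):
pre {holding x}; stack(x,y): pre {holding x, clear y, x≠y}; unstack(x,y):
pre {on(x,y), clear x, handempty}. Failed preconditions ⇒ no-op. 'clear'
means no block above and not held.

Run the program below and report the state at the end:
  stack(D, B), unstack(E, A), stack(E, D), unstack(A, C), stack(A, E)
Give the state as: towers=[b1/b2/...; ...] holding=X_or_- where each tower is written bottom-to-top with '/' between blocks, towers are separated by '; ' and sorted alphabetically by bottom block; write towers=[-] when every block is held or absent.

towers=[B/D/E/A; C] holding=-

step 1 (stack(D, B)): towers=[B/D; C/A/E] holding=-
step 2 (unstack(E, A)): towers=[B/D; C/A] holding=E
step 3 (stack(E, D)): towers=[B/D/E; C/A] holding=-
step 4 (unstack(A, C)): towers=[B/D/E; C] holding=A
step 5 (stack(A, E)): towers=[B/D/E/A; C] holding=-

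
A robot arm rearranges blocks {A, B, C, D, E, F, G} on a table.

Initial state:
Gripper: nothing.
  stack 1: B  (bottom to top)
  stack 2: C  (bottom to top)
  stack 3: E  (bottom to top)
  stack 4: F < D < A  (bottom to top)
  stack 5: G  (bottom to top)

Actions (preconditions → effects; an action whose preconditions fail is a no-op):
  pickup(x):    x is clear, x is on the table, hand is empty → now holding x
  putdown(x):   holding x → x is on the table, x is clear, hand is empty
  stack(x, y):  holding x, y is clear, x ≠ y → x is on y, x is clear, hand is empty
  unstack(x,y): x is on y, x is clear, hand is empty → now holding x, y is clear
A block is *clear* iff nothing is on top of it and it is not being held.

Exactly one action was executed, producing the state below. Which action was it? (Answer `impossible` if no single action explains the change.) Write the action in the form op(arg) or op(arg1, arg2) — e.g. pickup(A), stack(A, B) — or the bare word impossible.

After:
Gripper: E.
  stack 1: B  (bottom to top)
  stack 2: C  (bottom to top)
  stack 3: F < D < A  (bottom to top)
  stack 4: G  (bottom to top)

pickup(E)

target: towers=[B; C; F/D/A; G] holding=E
         pickup(B) → towers=[C; E; F/D/A; G] holding=B
         pickup(G) → towers=[B; C; E; F/D/A] holding=G
     unstack(A, D) → towers=[B; C; E; F/D; G] holding=A
         pickup(E) → towers=[B; C; F/D/A; G] holding=E  ← match
         pickup(C) → towers=[B; E; F/D/A; G] holding=C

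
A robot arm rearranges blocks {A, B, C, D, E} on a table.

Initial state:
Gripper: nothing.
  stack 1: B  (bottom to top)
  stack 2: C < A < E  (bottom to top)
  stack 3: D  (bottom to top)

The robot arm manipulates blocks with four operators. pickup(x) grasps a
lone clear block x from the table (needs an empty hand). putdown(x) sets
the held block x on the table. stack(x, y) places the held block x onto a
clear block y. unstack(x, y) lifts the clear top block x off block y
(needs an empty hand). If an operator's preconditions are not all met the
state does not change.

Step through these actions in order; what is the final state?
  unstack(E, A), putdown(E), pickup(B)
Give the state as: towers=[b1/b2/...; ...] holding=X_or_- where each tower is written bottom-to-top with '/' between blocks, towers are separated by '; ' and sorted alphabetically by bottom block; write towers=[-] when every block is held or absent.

step 1 (unstack(E, A)): towers=[B; C/A; D] holding=E
step 2 (putdown(E)): towers=[B; C/A; D; E] holding=-
step 3 (pickup(B)): towers=[C/A; D; E] holding=B

towers=[C/A; D; E] holding=B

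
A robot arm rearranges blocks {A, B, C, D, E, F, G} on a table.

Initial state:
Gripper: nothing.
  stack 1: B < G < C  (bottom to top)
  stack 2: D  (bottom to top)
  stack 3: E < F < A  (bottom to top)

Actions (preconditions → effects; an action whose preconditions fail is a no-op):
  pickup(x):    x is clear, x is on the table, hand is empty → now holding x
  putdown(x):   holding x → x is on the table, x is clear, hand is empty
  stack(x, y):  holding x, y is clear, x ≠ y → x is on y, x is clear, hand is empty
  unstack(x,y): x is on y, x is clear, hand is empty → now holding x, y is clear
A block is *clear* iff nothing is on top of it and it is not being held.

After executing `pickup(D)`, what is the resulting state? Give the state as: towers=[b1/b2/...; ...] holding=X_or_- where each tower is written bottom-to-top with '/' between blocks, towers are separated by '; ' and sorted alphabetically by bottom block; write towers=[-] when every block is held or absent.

towers=[B/G/C; E/F/A] holding=D

before: towers=[B/G/C; D; E/F/A] holding=-
pre[pickup(D)]: clear(D) ✓, ontable(D) ✓, handempty ✓
all met → apply pickup(D)
after:  towers=[B/G/C; E/F/A] holding=D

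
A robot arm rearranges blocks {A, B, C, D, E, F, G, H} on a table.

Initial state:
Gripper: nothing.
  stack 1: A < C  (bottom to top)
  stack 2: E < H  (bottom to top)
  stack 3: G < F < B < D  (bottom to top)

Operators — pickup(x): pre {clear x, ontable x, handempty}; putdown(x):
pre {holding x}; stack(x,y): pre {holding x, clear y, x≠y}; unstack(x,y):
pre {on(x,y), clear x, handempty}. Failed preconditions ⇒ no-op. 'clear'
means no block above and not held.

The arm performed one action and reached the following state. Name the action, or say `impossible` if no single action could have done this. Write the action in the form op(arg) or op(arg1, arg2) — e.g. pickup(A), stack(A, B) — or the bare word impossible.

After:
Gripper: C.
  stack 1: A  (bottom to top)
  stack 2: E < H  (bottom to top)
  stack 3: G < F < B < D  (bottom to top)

target: towers=[A; E/H; G/F/B/D] holding=C
     unstack(H, E) → towers=[A/C; E; G/F/B/D] holding=H
     unstack(D, B) → towers=[A/C; E/H; G/F/B] holding=D
     unstack(C, A) → towers=[A; E/H; G/F/B/D] holding=C  ← match

unstack(C, A)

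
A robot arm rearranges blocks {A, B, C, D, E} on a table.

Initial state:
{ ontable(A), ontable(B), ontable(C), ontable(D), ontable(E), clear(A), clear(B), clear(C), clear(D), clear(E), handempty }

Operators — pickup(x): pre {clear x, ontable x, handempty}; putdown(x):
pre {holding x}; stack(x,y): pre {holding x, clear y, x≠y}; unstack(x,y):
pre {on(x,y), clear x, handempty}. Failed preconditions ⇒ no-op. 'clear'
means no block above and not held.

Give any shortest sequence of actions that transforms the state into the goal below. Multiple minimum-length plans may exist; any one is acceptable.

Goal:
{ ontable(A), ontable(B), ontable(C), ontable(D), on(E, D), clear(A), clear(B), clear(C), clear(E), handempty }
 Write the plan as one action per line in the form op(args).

pickup(E)
stack(E, D)

step 1 (pickup(E)): towers=[A; B; C; D] holding=E
step 2 (stack(E, D)): towers=[A; B; C; D/E] holding=-
goal check: towers=[A; B; C; D/E] holding=- — reached (length 2, optimal by BFS)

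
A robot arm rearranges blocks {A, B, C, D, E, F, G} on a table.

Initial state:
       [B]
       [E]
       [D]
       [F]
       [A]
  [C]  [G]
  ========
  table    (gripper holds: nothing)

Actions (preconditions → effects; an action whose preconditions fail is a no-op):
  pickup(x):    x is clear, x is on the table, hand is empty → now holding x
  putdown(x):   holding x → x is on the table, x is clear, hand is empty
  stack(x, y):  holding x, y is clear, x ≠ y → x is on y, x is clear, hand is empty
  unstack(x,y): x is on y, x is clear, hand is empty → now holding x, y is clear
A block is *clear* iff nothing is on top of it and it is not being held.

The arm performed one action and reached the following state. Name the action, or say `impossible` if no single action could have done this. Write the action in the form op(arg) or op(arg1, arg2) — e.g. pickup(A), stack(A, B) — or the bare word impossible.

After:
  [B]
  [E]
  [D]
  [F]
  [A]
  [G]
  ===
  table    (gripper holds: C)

target: towers=[G/A/F/D/E/B] holding=C
     unstack(B, E) → towers=[C; G/A/F/D/E] holding=B
         pickup(C) → towers=[G/A/F/D/E/B] holding=C  ← match

pickup(C)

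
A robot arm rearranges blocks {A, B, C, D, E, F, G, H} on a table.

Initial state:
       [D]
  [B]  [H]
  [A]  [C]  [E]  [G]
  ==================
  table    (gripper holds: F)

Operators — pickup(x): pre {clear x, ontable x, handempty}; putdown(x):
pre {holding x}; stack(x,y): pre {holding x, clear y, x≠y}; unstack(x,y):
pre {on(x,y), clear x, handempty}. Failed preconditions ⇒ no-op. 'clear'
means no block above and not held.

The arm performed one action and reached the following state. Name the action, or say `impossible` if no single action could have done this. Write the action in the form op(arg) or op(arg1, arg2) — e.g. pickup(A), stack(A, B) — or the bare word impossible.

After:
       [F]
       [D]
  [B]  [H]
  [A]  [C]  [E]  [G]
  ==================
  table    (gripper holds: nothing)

stack(F, D)

target: towers=[A/B; C/H/D/F; E; G] holding=-
        putdown(F) → towers=[A/B; C/H/D; E; F; G] holding=-
       stack(F, G) → towers=[A/B; C/H/D; E; G/F] holding=-
       stack(F, E) → towers=[A/B; C/H/D; E/F; G] holding=-
       stack(F, B) → towers=[A/B/F; C/H/D; E; G] holding=-
       stack(F, D) → towers=[A/B; C/H/D/F; E; G] holding=-  ← match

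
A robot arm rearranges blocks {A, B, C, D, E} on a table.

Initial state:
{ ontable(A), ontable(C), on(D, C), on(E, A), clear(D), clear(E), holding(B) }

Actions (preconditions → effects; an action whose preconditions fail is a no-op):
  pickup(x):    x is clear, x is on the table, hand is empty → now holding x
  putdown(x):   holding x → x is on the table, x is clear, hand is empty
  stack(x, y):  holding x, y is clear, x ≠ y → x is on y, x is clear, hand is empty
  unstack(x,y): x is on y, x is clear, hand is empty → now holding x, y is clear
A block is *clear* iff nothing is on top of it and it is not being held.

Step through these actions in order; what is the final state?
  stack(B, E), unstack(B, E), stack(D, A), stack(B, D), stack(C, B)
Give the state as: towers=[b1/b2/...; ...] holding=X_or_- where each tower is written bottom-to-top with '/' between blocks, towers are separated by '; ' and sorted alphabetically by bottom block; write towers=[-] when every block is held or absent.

step 1 (stack(B, E)): towers=[A/E/B; C/D] holding=-
step 2 (unstack(B, E)): towers=[A/E; C/D] holding=B
step 3 (stack(D, A)) [no-op]: towers=[A/E; C/D] holding=B
step 4 (stack(B, D)): towers=[A/E; C/D/B] holding=-
step 5 (stack(C, B)) [no-op]: towers=[A/E; C/D/B] holding=-

towers=[A/E; C/D/B] holding=-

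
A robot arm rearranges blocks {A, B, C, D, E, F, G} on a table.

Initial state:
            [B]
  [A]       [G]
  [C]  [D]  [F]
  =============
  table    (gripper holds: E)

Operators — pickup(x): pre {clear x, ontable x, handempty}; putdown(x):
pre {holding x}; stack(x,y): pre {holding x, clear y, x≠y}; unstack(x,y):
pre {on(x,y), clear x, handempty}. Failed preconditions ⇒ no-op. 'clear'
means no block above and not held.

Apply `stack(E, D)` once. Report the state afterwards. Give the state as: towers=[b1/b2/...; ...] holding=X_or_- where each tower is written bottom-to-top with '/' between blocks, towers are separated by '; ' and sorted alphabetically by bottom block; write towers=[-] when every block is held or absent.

before: towers=[C/A; D; F/G/B] holding=E
pre[stack(E, D)]: holding(E) yes, clear(D) yes, E≠D yes
all met → apply stack(E, D)
after:  towers=[C/A; D/E; F/G/B] holding=-

towers=[C/A; D/E; F/G/B] holding=-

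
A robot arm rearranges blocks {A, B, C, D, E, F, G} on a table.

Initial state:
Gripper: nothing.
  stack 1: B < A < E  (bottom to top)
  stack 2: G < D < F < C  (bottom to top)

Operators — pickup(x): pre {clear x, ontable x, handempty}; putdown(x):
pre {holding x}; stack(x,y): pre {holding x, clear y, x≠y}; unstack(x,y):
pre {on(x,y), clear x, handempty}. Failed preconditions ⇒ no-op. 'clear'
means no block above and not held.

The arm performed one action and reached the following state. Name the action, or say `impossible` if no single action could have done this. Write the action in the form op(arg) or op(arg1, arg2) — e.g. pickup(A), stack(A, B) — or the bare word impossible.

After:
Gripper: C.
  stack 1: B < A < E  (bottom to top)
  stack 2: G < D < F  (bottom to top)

unstack(C, F)

target: towers=[B/A/E; G/D/F] holding=C
     unstack(E, A) → towers=[B/A; G/D/F/C] holding=E
     unstack(C, F) → towers=[B/A/E; G/D/F] holding=C  ← match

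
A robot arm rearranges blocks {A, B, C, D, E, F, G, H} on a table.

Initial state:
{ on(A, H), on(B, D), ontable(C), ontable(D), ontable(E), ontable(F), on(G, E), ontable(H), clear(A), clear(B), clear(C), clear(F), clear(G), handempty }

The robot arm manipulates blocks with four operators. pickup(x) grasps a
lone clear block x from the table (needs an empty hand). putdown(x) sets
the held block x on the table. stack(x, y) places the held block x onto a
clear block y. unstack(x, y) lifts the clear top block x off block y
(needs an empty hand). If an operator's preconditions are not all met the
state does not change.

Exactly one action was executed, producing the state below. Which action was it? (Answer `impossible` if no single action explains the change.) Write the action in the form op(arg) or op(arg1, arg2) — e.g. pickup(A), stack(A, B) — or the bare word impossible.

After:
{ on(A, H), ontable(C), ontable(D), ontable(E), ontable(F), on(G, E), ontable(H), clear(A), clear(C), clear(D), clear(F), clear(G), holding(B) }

unstack(B, D)

target: towers=[C; D; E/G; F; H/A] holding=B
     unstack(G, E) → towers=[C; D/B; E; F; H/A] holding=G
     unstack(A, H) → towers=[C; D/B; E/G; F; H] holding=A
     unstack(B, D) → towers=[C; D; E/G; F; H/A] holding=B  ← match
         pickup(F) → towers=[C; D/B; E/G; H/A] holding=F
         pickup(C) → towers=[D/B; E/G; F; H/A] holding=C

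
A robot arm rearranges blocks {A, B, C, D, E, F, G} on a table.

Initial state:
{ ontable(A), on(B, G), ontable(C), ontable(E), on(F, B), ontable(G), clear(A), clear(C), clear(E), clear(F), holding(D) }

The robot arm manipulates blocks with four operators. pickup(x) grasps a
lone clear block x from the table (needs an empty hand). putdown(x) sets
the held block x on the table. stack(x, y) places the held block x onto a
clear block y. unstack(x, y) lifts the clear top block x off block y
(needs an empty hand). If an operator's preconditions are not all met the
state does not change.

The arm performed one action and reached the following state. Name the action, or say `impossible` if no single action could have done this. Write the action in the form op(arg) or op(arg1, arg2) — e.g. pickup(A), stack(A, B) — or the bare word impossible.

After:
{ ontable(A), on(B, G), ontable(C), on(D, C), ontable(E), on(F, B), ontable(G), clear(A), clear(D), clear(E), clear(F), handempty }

stack(D, C)

target: towers=[A; C/D; E; G/B/F] holding=-
        putdown(D) → towers=[A; C; D; E; G/B/F] holding=-
       stack(D, F) → towers=[A; C; E; G/B/F/D] holding=-
       stack(D, A) → towers=[A/D; C; E; G/B/F] holding=-
       stack(D, E) → towers=[A; C; E/D; G/B/F] holding=-
       stack(D, C) → towers=[A; C/D; E; G/B/F] holding=-  ← match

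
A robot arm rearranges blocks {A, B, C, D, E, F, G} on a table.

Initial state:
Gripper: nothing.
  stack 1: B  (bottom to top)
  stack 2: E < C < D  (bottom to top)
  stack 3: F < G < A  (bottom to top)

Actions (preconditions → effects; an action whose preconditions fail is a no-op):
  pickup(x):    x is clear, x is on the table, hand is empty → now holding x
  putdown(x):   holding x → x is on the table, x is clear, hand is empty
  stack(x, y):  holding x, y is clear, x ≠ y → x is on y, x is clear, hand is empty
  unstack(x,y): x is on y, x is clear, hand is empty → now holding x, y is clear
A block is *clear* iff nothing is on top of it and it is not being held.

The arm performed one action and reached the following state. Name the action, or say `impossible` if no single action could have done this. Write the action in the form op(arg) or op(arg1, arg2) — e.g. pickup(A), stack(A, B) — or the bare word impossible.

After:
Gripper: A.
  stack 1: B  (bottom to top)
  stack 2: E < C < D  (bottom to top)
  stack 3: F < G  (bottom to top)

unstack(A, G)

target: towers=[B; E/C/D; F/G] holding=A
         pickup(B) → towers=[E/C/D; F/G/A] holding=B
     unstack(D, C) → towers=[B; E/C; F/G/A] holding=D
     unstack(A, G) → towers=[B; E/C/D; F/G] holding=A  ← match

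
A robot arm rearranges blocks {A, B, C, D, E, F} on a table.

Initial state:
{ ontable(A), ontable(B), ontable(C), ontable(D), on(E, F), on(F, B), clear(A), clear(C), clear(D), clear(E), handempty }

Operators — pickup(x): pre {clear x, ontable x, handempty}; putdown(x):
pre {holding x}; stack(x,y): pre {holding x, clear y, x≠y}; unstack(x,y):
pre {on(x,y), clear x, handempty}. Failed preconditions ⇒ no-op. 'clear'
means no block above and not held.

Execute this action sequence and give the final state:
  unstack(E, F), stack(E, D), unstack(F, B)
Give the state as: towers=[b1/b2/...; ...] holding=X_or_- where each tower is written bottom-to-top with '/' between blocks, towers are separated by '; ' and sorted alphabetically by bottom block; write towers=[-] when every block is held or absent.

towers=[A; B; C; D/E] holding=F

step 1 (unstack(E, F)): towers=[A; B/F; C; D] holding=E
step 2 (stack(E, D)): towers=[A; B/F; C; D/E] holding=-
step 3 (unstack(F, B)): towers=[A; B; C; D/E] holding=F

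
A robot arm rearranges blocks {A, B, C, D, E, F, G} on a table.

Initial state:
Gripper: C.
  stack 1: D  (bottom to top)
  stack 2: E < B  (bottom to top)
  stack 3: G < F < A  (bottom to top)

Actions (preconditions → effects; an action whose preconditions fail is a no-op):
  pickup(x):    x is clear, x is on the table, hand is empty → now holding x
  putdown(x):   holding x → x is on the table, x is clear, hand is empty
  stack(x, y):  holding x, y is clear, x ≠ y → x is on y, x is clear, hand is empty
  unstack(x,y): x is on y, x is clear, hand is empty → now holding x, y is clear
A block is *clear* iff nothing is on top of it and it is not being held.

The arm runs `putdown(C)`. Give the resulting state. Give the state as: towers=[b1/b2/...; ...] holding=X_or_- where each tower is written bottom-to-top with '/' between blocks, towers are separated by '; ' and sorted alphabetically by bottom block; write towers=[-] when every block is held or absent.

before: towers=[D; E/B; G/F/A] holding=C
pre[putdown(C)]: holding(C) ok
all met → apply putdown(C)
after:  towers=[C; D; E/B; G/F/A] holding=-

towers=[C; D; E/B; G/F/A] holding=-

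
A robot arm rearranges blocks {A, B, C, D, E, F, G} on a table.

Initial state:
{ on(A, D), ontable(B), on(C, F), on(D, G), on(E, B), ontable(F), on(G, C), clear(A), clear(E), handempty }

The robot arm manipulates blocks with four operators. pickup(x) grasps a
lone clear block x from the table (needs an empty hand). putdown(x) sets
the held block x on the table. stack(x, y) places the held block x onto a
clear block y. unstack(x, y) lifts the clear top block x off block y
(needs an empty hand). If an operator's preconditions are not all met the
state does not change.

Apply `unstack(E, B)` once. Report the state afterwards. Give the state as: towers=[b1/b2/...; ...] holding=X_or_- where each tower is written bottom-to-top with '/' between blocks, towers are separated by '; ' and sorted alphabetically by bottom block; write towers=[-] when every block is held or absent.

towers=[B; F/C/G/D/A] holding=E

before: towers=[B/E; F/C/G/D/A] holding=-
pre[unstack(E, B)]: on(E,B) yes, clear(E) yes, handempty yes
all met → apply unstack(E, B)
after:  towers=[B; F/C/G/D/A] holding=E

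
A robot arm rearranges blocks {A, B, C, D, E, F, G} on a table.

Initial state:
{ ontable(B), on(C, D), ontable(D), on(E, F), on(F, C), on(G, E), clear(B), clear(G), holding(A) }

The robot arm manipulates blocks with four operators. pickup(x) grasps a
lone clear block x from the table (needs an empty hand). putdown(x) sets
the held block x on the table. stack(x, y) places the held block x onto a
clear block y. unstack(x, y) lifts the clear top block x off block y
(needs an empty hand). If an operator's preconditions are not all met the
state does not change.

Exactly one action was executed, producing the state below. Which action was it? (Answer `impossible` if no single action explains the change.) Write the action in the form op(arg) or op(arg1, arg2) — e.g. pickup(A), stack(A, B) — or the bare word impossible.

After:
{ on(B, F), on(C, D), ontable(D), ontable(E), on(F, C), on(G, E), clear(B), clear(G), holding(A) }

target: towers=[D/C/F/B; E/G] holding=A
        putdown(A) → towers=[A; B; D/C/F/E/G] holding=-
       stack(A, B) → towers=[B/A; D/C/F/E/G] holding=-
       stack(A, G) → towers=[B; D/C/F/E/G/A] holding=-
none of the 3 applicable actions match → impossible

impossible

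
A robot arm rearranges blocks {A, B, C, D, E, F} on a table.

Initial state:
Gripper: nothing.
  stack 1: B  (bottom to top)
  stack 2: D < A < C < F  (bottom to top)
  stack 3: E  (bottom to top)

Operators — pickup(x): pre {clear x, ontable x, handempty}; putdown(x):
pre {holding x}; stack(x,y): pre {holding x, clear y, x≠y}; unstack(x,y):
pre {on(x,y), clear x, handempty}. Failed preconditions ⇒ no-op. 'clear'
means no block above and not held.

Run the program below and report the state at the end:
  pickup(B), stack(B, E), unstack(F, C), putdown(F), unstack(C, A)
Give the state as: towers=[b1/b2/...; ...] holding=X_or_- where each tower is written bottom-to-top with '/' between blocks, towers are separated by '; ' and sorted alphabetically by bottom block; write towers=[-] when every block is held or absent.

step 1 (pickup(B)): towers=[D/A/C/F; E] holding=B
step 2 (stack(B, E)): towers=[D/A/C/F; E/B] holding=-
step 3 (unstack(F, C)): towers=[D/A/C; E/B] holding=F
step 4 (putdown(F)): towers=[D/A/C; E/B; F] holding=-
step 5 (unstack(C, A)): towers=[D/A; E/B; F] holding=C

towers=[D/A; E/B; F] holding=C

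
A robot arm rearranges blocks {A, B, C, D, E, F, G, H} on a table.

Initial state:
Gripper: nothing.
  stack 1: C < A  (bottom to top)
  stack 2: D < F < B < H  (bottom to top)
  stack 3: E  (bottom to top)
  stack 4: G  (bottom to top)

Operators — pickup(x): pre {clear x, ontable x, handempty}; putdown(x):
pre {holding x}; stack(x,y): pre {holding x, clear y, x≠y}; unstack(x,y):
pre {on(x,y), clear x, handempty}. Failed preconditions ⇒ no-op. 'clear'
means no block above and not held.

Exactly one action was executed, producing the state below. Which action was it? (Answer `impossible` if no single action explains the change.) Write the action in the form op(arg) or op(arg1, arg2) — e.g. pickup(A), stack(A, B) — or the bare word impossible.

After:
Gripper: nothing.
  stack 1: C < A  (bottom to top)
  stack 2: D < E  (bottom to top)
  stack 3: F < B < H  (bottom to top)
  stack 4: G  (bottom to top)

impossible

target: towers=[C/A; D/E; F/B/H; G] holding=-
         pickup(G) → towers=[C/A; D/F/B/H; E] holding=G
     unstack(A, C) → towers=[C; D/F/B/H; E; G] holding=A
         pickup(E) → towers=[C/A; D/F/B/H; G] holding=E
     unstack(H, B) → towers=[C/A; D/F/B; E; G] holding=H
none of the 4 applicable actions match → impossible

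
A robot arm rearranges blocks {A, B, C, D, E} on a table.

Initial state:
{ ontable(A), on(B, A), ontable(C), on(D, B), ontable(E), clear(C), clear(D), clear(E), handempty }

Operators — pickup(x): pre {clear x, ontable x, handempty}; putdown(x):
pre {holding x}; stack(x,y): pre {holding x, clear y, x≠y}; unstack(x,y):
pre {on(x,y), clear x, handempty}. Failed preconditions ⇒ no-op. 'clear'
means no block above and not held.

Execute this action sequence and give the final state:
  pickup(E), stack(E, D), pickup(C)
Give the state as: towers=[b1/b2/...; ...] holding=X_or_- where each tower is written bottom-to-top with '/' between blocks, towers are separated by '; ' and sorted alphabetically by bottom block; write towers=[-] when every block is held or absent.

step 1 (pickup(E)): towers=[A/B/D; C] holding=E
step 2 (stack(E, D)): towers=[A/B/D/E; C] holding=-
step 3 (pickup(C)): towers=[A/B/D/E] holding=C

towers=[A/B/D/E] holding=C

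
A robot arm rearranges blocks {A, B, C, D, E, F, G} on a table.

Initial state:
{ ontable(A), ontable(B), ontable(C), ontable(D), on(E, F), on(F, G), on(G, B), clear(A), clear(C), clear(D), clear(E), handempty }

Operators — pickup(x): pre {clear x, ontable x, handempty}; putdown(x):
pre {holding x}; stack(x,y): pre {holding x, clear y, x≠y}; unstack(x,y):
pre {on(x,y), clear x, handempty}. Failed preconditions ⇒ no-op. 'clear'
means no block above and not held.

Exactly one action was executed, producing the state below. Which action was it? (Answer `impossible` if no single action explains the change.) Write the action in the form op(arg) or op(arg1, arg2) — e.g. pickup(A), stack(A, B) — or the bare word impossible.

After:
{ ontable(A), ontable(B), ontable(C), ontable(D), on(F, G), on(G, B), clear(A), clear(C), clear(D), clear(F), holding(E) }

unstack(E, F)

target: towers=[A; B/G/F; C; D] holding=E
         pickup(D) → towers=[A; B/G/F/E; C] holding=D
         pickup(A) → towers=[B/G/F/E; C; D] holding=A
     unstack(E, F) → towers=[A; B/G/F; C; D] holding=E  ← match
         pickup(C) → towers=[A; B/G/F/E; D] holding=C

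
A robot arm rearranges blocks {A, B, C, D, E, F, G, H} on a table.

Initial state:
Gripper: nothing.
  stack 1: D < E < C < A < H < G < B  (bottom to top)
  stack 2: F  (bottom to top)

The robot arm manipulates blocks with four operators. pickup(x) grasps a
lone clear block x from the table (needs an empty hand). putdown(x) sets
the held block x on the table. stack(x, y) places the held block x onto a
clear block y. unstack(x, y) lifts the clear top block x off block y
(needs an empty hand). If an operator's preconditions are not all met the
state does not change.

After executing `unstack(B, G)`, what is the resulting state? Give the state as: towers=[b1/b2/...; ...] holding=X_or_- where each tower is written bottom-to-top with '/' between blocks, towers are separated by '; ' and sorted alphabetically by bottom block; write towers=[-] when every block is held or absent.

towers=[D/E/C/A/H/G; F] holding=B

before: towers=[D/E/C/A/H/G/B; F] holding=-
pre[unstack(B, G)]: on(B,G) yes, clear(B) yes, handempty yes
all met → apply unstack(B, G)
after:  towers=[D/E/C/A/H/G; F] holding=B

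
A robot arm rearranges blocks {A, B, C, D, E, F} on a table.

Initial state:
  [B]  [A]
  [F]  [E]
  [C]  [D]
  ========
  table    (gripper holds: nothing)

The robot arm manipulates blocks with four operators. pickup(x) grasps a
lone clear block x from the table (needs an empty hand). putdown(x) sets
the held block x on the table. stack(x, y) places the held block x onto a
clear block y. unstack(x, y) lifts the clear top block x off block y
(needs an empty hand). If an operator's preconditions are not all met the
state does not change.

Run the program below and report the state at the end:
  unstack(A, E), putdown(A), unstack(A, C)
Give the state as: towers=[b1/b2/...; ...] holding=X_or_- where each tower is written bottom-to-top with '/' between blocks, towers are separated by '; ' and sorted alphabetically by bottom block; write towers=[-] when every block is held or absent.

step 1 (unstack(A, E)): towers=[C/F/B; D/E] holding=A
step 2 (putdown(A)): towers=[A; C/F/B; D/E] holding=-
step 3 (unstack(A, C)) [no-op]: towers=[A; C/F/B; D/E] holding=-

towers=[A; C/F/B; D/E] holding=-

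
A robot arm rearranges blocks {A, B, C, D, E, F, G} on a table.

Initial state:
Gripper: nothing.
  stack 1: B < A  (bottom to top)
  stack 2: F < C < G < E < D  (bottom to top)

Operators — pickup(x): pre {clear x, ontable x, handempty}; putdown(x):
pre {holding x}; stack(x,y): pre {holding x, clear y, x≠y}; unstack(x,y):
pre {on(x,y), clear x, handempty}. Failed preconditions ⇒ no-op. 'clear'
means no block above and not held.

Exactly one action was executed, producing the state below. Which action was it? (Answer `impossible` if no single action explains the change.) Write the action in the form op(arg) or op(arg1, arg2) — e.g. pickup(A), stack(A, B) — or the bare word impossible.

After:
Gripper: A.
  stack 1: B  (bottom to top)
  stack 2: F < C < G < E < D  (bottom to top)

target: towers=[B; F/C/G/E/D] holding=A
     unstack(D, E) → towers=[B/A; F/C/G/E] holding=D
     unstack(A, B) → towers=[B; F/C/G/E/D] holding=A  ← match

unstack(A, B)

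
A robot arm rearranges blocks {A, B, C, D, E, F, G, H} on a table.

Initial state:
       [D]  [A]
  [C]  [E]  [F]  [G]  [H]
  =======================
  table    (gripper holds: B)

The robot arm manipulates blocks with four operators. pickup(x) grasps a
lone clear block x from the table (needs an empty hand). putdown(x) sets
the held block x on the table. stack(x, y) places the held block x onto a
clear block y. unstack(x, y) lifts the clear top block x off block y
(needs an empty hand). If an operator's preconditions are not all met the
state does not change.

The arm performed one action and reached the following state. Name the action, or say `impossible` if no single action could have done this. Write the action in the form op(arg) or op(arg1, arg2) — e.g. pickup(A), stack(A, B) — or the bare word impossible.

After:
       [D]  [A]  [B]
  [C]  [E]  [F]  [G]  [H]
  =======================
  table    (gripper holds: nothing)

stack(B, G)

target: towers=[C; E/D; F/A; G/B; H] holding=-
        putdown(B) → towers=[B; C; E/D; F/A; G; H] holding=-
       stack(B, G) → towers=[C; E/D; F/A; G/B; H] holding=-  ← match
       stack(B, A) → towers=[C; E/D; F/A/B; G; H] holding=-
       stack(B, H) → towers=[C; E/D; F/A; G; H/B] holding=-
       stack(B, D) → towers=[C; E/D/B; F/A; G; H] holding=-
       stack(B, C) → towers=[C/B; E/D; F/A; G; H] holding=-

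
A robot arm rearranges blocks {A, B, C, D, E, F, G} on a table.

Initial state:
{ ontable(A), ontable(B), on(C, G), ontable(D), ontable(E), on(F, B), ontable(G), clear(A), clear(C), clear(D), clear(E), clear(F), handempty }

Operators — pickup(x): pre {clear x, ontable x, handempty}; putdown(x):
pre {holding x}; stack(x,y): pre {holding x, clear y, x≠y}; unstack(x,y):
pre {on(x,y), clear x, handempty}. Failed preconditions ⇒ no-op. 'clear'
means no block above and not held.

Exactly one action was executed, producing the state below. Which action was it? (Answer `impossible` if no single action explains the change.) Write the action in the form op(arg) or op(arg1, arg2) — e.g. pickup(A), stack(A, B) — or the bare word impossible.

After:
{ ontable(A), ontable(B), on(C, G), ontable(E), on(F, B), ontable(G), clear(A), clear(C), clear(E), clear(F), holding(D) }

pickup(D)

target: towers=[A; B/F; E; G/C] holding=D
     unstack(F, B) → towers=[A; B; D; E; G/C] holding=F
         pickup(D) → towers=[A; B/F; E; G/C] holding=D  ← match
         pickup(A) → towers=[B/F; D; E; G/C] holding=A
         pickup(E) → towers=[A; B/F; D; G/C] holding=E
     unstack(C, G) → towers=[A; B/F; D; E; G] holding=C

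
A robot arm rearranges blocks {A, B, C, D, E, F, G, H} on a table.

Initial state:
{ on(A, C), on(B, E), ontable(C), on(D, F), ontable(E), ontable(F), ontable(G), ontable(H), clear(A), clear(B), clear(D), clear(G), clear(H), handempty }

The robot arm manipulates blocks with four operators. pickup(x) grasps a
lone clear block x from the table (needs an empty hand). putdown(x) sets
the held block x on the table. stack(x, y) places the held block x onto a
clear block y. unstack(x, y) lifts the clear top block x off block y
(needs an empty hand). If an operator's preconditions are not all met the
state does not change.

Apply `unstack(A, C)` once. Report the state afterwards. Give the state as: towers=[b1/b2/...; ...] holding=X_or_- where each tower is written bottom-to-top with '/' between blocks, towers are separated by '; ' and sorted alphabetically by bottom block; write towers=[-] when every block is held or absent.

towers=[C; E/B; F/D; G; H] holding=A

before: towers=[C/A; E/B; F/D; G; H] holding=-
pre[unstack(A, C)]: on(A,C) ok, clear(A) ok, handempty ok
all met → apply unstack(A, C)
after:  towers=[C; E/B; F/D; G; H] holding=A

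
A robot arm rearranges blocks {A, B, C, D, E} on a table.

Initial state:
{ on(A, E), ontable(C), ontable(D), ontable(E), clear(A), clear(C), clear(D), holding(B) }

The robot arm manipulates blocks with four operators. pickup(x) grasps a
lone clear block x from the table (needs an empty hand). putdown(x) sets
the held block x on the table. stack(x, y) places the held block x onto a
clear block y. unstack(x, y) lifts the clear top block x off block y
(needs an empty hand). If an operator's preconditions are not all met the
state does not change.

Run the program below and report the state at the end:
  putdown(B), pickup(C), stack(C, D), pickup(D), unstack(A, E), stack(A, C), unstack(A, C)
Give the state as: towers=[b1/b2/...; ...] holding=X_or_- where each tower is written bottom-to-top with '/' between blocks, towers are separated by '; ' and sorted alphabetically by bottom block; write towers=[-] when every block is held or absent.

step 1 (putdown(B)): towers=[B; C; D; E/A] holding=-
step 2 (pickup(C)): towers=[B; D; E/A] holding=C
step 3 (stack(C, D)): towers=[B; D/C; E/A] holding=-
step 4 (pickup(D)) [no-op]: towers=[B; D/C; E/A] holding=-
step 5 (unstack(A, E)): towers=[B; D/C; E] holding=A
step 6 (stack(A, C)): towers=[B; D/C/A; E] holding=-
step 7 (unstack(A, C)): towers=[B; D/C; E] holding=A

towers=[B; D/C; E] holding=A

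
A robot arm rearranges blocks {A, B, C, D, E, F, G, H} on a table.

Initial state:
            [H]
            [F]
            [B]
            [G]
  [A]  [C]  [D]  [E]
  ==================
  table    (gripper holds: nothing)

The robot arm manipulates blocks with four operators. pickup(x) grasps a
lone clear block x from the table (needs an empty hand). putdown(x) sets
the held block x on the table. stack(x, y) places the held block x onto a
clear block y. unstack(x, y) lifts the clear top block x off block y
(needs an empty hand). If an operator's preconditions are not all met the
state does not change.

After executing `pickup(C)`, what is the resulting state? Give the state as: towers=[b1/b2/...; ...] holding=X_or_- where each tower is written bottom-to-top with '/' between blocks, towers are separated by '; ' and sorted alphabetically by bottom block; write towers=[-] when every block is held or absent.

towers=[A; D/G/B/F/H; E] holding=C

before: towers=[A; C; D/G/B/F/H; E] holding=-
pre[pickup(C)]: clear(C) yes, ontable(C) yes, handempty yes
all met → apply pickup(C)
after:  towers=[A; D/G/B/F/H; E] holding=C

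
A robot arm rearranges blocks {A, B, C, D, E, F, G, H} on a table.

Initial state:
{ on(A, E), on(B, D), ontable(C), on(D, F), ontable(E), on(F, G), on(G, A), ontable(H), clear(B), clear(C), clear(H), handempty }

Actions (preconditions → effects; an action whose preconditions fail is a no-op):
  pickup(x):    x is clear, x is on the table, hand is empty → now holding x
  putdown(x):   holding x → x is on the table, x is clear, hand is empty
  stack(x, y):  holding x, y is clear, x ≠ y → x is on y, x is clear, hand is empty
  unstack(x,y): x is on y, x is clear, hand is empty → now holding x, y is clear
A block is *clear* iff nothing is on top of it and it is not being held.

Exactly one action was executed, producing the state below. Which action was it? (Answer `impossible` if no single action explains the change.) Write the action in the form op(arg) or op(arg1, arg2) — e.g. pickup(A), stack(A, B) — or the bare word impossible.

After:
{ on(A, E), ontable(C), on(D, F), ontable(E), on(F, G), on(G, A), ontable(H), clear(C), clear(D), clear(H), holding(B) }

target: towers=[C; E/A/G/F/D; H] holding=B
         pickup(H) → towers=[C; E/A/G/F/D/B] holding=H
     unstack(B, D) → towers=[C; E/A/G/F/D; H] holding=B  ← match
         pickup(C) → towers=[E/A/G/F/D/B; H] holding=C

unstack(B, D)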